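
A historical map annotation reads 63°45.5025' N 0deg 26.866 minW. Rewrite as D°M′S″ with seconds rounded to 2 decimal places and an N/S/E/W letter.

63°45′30.15″ N, 0°26′51.96″ W

Latitude: fractional minutes 0.50250 × 60 = 30.1500″
Lon: 26.86600′ → 26′ and 0.86600 × 60 = 51.9600″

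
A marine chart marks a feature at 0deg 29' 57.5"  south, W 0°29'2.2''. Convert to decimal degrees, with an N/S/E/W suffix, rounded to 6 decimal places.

Lat: 0 + 29/60 + 57.5/3600 = 0.4993056
Lon: 29′ + 2.2″ = 29.03667′; 0 + 29.03667/60 = 0.4839444

0.499306° S, 0.483944° W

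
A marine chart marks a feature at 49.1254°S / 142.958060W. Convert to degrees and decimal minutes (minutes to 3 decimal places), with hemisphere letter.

Latitude: fractional part 0.125400 → 7.52400 minutes
λ: minutes = (142.958060 − 142) × 60 = 57.48360

49° 7.524′ S, 142° 57.484′ W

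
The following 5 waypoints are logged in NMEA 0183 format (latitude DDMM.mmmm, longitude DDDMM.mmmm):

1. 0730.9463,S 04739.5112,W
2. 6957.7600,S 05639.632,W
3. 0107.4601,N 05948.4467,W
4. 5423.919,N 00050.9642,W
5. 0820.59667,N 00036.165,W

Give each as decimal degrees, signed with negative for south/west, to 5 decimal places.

1. -7.51577, -47.65852
2. -69.96267, -56.66053
3. 1.12434, -59.80745
4. 54.39865, -0.84940
5. 8.34328, -0.60275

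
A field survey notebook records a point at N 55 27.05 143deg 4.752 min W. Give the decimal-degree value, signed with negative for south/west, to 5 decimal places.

Lat: 55 + 27.05/60 = 55.450833
N → positive
λ: 143 + 4.752/60 = 143.079200
W ⇒ negate

55.45083, -143.07920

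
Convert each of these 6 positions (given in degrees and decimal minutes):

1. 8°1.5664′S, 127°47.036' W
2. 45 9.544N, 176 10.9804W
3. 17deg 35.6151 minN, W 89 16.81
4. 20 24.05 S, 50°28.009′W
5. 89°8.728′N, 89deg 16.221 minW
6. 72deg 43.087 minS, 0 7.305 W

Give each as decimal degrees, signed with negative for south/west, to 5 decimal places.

1. -8.02611, -127.78393
2. 45.15907, -176.18301
3. 17.59359, -89.28017
4. -20.40083, -50.46682
5. 89.14547, -89.27035
6. -72.71812, -0.12175

Point 1:
  φ: 1.5664′ = 0.026107°; total 8.026107
  S ⇒ negate
  Lon: 127 + 47.036/60 = 127.783933
  hemisphere W, so the sign is −
Point 2:
  Latitude: 45 + 9.544/60 = 45.159067
  N ⇒ keep positive
  Lon: 10.9804′ = 0.183007°; total 176.183007
  W ⇒ negate
Point 3:
  Lat: 17 + 35.6151/60 = 17.593585
  N ⇒ keep positive
  λ: 89 + 16.81/60 = 89.280167
  W ⇒ negate
Point 4:
  Latitude: 24.05′ = 0.400833°; total 20.400833
  S ⇒ negate
  λ: 28.009′ = 0.466817°; total 50.466817
  W → negative
Point 5:
  Latitude: 8.728′ = 0.145467°; total 89.145467
  N → positive
  λ: 16.221′ = 0.270350°; total 89.270350
  hemisphere W, so the sign is −
Point 6:
  Latitude: 43.087′ = 0.718117°; total 72.718117
  S → negative
  Lon: 7.305′ = 0.121750°; total 0.121750
  W ⇒ negate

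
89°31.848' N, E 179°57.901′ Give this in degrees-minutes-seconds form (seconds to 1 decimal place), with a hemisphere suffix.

89°31′50.9″ N, 179°57′54.1″ E

Latitude: fractional minutes 0.84800 × 60 = 50.880″
Longitude: fractional minutes 0.90100 × 60 = 54.060″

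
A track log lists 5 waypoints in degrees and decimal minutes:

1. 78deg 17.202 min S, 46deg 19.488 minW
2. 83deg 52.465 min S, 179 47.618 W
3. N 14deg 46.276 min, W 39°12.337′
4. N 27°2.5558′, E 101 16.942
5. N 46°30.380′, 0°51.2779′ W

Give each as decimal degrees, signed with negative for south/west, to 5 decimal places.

Point 1:
  φ: 17.202′ = 0.286700°; total 78.286700
  S → negative
  Longitude: 46 + 19.488/60 = 46.324800
  W ⇒ negate
Point 2:
  φ: 83 + 52.465/60 = 83.874417
  S → negative
  λ: 47.618′ = 0.793633°; total 179.793633
  W → negative
Point 3:
  Lat: 14 + 46.276/60 = 14.771267
  N ⇒ keep positive
  λ: 12.337′ = 0.205617°; total 39.205617
  W ⇒ negate
Point 4:
  Lat: 27 + 2.5558/60 = 27.042597
  N → positive
  Lon: 101 + 16.942/60 = 101.282367
  E ⇒ keep positive
Point 5:
  Lat: 46 + 30.38/60 = 46.506333
  N ⇒ keep positive
  Lon: 51.2779′ = 0.854632°; total 0.854632
  W ⇒ negate

1. -78.28670, -46.32480
2. -83.87442, -179.79363
3. 14.77127, -39.20562
4. 27.04260, 101.28237
5. 46.50633, -0.85463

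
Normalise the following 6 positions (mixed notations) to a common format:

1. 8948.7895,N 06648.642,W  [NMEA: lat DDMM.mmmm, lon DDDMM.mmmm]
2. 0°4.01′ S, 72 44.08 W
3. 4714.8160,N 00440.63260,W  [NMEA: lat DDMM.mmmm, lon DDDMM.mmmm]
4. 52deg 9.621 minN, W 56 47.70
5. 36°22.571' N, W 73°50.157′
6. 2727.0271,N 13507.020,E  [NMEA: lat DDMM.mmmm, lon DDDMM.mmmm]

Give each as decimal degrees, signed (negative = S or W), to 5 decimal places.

1. 89.81316, -66.81070
2. -0.06683, -72.73467
3. 47.24693, -4.67721
4. 52.16035, -56.79500
5. 36.37618, -73.83595
6. 27.45045, 135.11700

Point 1:
  Latitude: split at 2 digits → 89° and 48.7895′; 89 + 48.7895/60 = 89.813158
  N ⇒ keep positive
  λ: split at 3 digits → 066° and 48.642′; 66 + 48.642/60 = 66.810700
  hemisphere W, so the sign is −
Point 2:
  Latitude: 4.01′ = 0.066833°; total 0.066833
  hemisphere S, so the sign is −
  Lon: 72 + 44.08/60 = 72.734667
  W ⇒ negate
Point 3:
  Lat: degrees = first 2 digits = 47, minutes = 14.816; 47 + 14.816/60 = 47.246933
  N → positive
  Lon: degrees = first 3 digits = 4, minutes = 40.6326; 4 + 40.6326/60 = 4.677210
  hemisphere W, so the sign is −
Point 4:
  Lat: 9.621′ = 0.160350°; total 52.160350
  N → positive
  Longitude: 56 + 47.7/60 = 56.795000
  W ⇒ negate
Point 5:
  φ: 22.571′ = 0.376183°; total 36.376183
  N → positive
  Lon: 73 + 50.157/60 = 73.835950
  hemisphere W, so the sign is −
Point 6:
  φ: split at 2 digits → 27° and 27.0271′; 27 + 27.0271/60 = 27.450452
  N ⇒ keep positive
  Longitude: degrees = first 3 digits = 135, minutes = 7.02; 135 + 7.02/60 = 135.117000
  E ⇒ keep positive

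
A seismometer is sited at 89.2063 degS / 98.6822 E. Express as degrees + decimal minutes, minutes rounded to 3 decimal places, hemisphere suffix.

Latitude: minutes = (89.206300 − 89) × 60 = 12.37800
Longitude: minutes = (98.682200 − 98) × 60 = 40.93200

89° 12.378′ S, 98° 40.932′ E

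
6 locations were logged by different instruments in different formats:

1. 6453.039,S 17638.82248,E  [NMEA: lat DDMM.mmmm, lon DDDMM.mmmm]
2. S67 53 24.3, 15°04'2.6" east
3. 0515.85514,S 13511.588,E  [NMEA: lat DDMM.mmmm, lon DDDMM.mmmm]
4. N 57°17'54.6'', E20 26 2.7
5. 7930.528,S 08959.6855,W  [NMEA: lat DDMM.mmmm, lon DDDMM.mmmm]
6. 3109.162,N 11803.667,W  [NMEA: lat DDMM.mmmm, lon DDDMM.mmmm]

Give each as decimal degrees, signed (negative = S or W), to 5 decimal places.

Point 1:
  Lat: split at 2 digits → 64° and 53.039′; 64 + 53.039/60 = 64.883983
  S ⇒ negate
  λ: split at 3 digits → 176° and 38.82248′; 176 + 38.82248/60 = 176.647041
  E ⇒ keep positive
Point 2:
  φ: 67° + 53/60 + 24.3/3600 = 67 + 0.883333 + 0.006750 = 67.890083
  hemisphere S, so the sign is −
  λ: 4′ + 2.6″ = 4.04333′; 15 + 4.04333/60 = 15.067389
  E → positive
Point 3:
  φ: degrees = first 2 digits = 5, minutes = 15.85514; 5 + 15.85514/60 = 5.264252
  hemisphere S, so the sign is −
  Longitude: degrees = first 3 digits = 135, minutes = 11.588; 135 + 11.588/60 = 135.193133
  E → positive
Point 4:
  Latitude: 57° + 17/60 + 54.6/3600 = 57 + 0.283333 + 0.015167 = 57.298500
  N ⇒ keep positive
  λ: 20° + 26/60 + 2.7/3600 = 20 + 0.433333 + 0.000750 = 20.434083
  E → positive
Point 5:
  Lat: degrees = first 2 digits = 79, minutes = 30.528; 79 + 30.528/60 = 79.508800
  S → negative
  Longitude: split at 3 digits → 089° and 59.6855′; 89 + 59.6855/60 = 89.994758
  hemisphere W, so the sign is −
Point 6:
  φ: split at 2 digits → 31° and 9.162′; 31 + 9.162/60 = 31.152700
  N ⇒ keep positive
  λ: split at 3 digits → 118° and 3.667′; 118 + 3.667/60 = 118.061117
  W → negative

1. -64.88398, 176.64704
2. -67.89008, 15.06739
3. -5.26425, 135.19313
4. 57.29850, 20.43408
5. -79.50880, -89.99476
6. 31.15270, -118.06112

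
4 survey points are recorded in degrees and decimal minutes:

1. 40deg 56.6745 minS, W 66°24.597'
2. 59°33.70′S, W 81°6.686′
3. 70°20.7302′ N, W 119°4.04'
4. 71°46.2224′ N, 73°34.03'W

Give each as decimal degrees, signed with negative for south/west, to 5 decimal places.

Point 1:
  Latitude: 40 + 56.6745/60 = 40.944575
  S ⇒ negate
  Lon: 66 + 24.597/60 = 66.409950
  W → negative
Point 2:
  Lat: 59 + 33.7/60 = 59.561667
  hemisphere S, so the sign is −
  Longitude: 6.686′ = 0.111433°; total 81.111433
  hemisphere W, so the sign is −
Point 3:
  Lat: 20.7302′ = 0.345503°; total 70.345503
  N ⇒ keep positive
  Longitude: 4.04′ = 0.067333°; total 119.067333
  W → negative
Point 4:
  Latitude: 71 + 46.2224/60 = 71.770373
  N → positive
  Longitude: 34.03′ = 0.567167°; total 73.567167
  W → negative

1. -40.94458, -66.40995
2. -59.56167, -81.11143
3. 70.34550, -119.06733
4. 71.77037, -73.56717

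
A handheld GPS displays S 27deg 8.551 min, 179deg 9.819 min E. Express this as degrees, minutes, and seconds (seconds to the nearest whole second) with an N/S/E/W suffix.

27°08′33″ S, 179°09′49″ E

φ: fractional minutes 0.55100 × 60 = 33.06″
λ: fractional minutes 0.81900 × 60 = 49.14″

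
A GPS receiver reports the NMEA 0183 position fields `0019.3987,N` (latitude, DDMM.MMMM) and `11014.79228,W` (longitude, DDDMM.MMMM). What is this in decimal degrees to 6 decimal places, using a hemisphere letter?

0.323312° N, 110.246538° W

Latitude: degrees = first 2 digits = 0, minutes = 19.3987; 0 + 19.3987/60 = 0.3233117
λ: degrees = first 3 digits = 110, minutes = 14.79228; 110 + 14.79228/60 = 110.2465380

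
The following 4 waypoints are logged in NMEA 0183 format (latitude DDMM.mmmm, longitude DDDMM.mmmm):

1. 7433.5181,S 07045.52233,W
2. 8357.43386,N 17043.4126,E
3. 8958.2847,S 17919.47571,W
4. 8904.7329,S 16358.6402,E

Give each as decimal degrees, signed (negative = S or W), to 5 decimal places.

1. -74.55864, -70.75871
2. 83.95723, 170.72354
3. -89.97141, -179.32460
4. -89.07888, 163.97734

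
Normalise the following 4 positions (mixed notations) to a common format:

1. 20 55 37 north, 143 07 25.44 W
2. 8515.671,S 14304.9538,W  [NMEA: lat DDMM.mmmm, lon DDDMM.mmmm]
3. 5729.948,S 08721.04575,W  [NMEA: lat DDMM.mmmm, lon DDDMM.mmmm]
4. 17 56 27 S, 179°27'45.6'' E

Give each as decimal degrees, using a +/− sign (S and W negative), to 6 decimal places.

Point 1:
  Latitude: 20 + 55/60 + 37/3600 = 20.9269444
  N → positive
  Lon: 143° + 7/60 + 25.44/3600 = 143 + 0.116667 + 0.007067 = 143.1237333
  W → negative
Point 2:
  φ: split at 2 digits → 85° and 15.671′; 85 + 15.671/60 = 85.2611833
  hemisphere S, so the sign is −
  λ: split at 3 digits → 143° and 4.9538′; 143 + 4.9538/60 = 143.0825633
  hemisphere W, so the sign is −
Point 3:
  Latitude: split at 2 digits → 57° and 29.948′; 57 + 29.948/60 = 57.4991333
  S → negative
  Longitude: degrees = first 3 digits = 87, minutes = 21.04575; 87 + 21.04575/60 = 87.3507625
  hemisphere W, so the sign is −
Point 4:
  Latitude: 17 + 56/60 + 27/3600 = 17.9408333
  S → negative
  λ: 27′ + 45.6″ = 27.76000′; 179 + 27.76000/60 = 179.4626667
  E → positive

1. 20.926944, -143.123733
2. -85.261183, -143.082563
3. -57.499133, -87.350763
4. -17.940833, 179.462667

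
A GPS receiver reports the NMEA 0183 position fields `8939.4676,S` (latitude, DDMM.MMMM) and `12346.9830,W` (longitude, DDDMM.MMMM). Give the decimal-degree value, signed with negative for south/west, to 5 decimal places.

-89.65779, -123.78305

Lat: degrees = first 2 digits = 89, minutes = 39.4676; 89 + 39.4676/60 = 89.657793
S → negative
Longitude: split at 3 digits → 123° and 46.983′; 123 + 46.983/60 = 123.783050
hemisphere W, so the sign is −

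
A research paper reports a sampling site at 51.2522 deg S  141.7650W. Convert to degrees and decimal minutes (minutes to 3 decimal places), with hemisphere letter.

φ: minutes = (51.252200 − 51) × 60 = 15.13200
Longitude: 141° + 0.765000 × 60 = 141° 45.90000′

51° 15.132′ S, 141° 45.900′ W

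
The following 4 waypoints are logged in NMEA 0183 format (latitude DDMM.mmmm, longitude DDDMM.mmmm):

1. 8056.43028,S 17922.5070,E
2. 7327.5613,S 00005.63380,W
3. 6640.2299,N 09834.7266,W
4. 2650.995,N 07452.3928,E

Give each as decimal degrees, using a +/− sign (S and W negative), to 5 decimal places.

1. -80.94050, 179.37512
2. -73.45936, -0.09390
3. 66.67050, -98.57878
4. 26.84992, 74.87321

Point 1:
  φ: split at 2 digits → 80° and 56.43028′; 80 + 56.43028/60 = 80.940505
  S ⇒ negate
  Longitude: degrees = first 3 digits = 179, minutes = 22.507; 179 + 22.507/60 = 179.375117
  E ⇒ keep positive
Point 2:
  Latitude: degrees = first 2 digits = 73, minutes = 27.5613; 73 + 27.5613/60 = 73.459355
  S ⇒ negate
  λ: split at 3 digits → 000° and 5.6338′; 0 + 5.6338/60 = 0.093897
  hemisphere W, so the sign is −
Point 3:
  Lat: split at 2 digits → 66° and 40.2299′; 66 + 40.2299/60 = 66.670498
  N → positive
  λ: split at 3 digits → 098° and 34.7266′; 98 + 34.7266/60 = 98.578777
  W → negative
Point 4:
  φ: split at 2 digits → 26° and 50.995′; 26 + 50.995/60 = 26.849917
  N ⇒ keep positive
  Lon: split at 3 digits → 074° and 52.3928′; 74 + 52.3928/60 = 74.873213
  E ⇒ keep positive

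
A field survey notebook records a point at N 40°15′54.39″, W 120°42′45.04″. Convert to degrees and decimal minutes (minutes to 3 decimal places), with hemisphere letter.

40° 15.907′ N, 120° 42.751′ W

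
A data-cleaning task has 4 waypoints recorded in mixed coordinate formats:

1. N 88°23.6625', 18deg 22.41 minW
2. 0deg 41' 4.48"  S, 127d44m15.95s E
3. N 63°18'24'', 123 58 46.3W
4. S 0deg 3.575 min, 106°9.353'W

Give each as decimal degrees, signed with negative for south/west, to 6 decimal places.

Point 1:
  Latitude: 88 + 23.6625/60 = 88.3943750
  N → positive
  λ: 22.41′ = 0.373500°; total 18.3735000
  W → negative
Point 2:
  Latitude: 0° + 41/60 + 4.48/3600 = 0 + 0.683333 + 0.001244 = 0.6845778
  S ⇒ negate
  λ: 127° + 44/60 + 15.95/3600 = 127 + 0.733333 + 0.004431 = 127.7377639
  E ⇒ keep positive
Point 3:
  φ: 63 + 18/60 + 24/3600 = 63.3066667
  N ⇒ keep positive
  λ: 58′ + 46.3″ = 58.77167′; 123 + 58.77167/60 = 123.9795278
  hemisphere W, so the sign is −
Point 4:
  φ: 3.575′ = 0.059583°; total 0.0595833
  hemisphere S, so the sign is −
  Lon: 9.353′ = 0.155883°; total 106.1558833
  W ⇒ negate

1. 88.394375, -18.373500
2. -0.684578, 127.737764
3. 63.306667, -123.979528
4. -0.059583, -106.155883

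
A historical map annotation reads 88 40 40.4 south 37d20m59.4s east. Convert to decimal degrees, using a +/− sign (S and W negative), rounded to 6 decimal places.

Lat: 40′ + 40.4″ = 40.67333′; 88 + 40.67333/60 = 88.6778889
hemisphere S, so the sign is −
Longitude: 20′ + 59.4″ = 20.99000′; 37 + 20.99000/60 = 37.3498333
E → positive

-88.677889, 37.349833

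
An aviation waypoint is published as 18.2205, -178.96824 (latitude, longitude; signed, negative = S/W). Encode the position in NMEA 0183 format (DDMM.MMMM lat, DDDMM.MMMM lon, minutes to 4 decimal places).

φ: minutes = (18.220500 − 18) × 60 = 13.230000
Longitude is negative → W; |value| = 178.968240
Longitude: minutes = (178.968240 − 178) × 60 = 58.094400

1813.2300,N / 17858.0944,W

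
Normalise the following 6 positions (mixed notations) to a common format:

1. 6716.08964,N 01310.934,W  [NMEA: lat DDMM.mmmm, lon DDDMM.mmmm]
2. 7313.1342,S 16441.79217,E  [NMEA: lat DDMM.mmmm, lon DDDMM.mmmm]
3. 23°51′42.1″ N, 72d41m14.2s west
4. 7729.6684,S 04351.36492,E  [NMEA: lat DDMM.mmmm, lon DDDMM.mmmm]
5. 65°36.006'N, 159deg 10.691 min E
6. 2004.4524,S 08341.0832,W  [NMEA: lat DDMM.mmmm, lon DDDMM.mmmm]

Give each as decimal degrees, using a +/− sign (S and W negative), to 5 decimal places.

1. 67.26816, -13.18223
2. -73.21890, 164.69654
3. 23.86169, -72.68728
4. -77.49447, 43.85608
5. 65.60010, 159.17818
6. -20.07421, -83.68472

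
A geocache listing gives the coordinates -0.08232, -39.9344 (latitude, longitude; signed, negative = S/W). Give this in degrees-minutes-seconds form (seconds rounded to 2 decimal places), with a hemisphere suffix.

Latitude is negative → S; |value| = 0.082320
φ: whole degrees 0; 4.93920′ → 4′ and 56.3520″
Longitude is negative → W; |value| = 39.934400
Lon: 0.934400° → 56.06400′; 0.06400 × 60 = 3.8400″

0°04′56.35″ S, 39°56′3.84″ W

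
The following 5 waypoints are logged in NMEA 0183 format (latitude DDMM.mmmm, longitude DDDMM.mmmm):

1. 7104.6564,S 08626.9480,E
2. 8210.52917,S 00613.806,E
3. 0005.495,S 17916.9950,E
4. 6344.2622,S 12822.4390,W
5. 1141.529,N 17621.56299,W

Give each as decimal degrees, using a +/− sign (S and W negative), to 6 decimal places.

Point 1:
  Latitude: degrees = first 2 digits = 71, minutes = 4.6564; 71 + 4.6564/60 = 71.0776067
  S ⇒ negate
  λ: degrees = first 3 digits = 86, minutes = 26.948; 86 + 26.948/60 = 86.4491333
  E → positive
Point 2:
  φ: split at 2 digits → 82° and 10.52917′; 82 + 10.52917/60 = 82.1754862
  S ⇒ negate
  Lon: degrees = first 3 digits = 6, minutes = 13.806; 6 + 13.806/60 = 6.2301000
  E → positive
Point 3:
  φ: degrees = first 2 digits = 0, minutes = 5.495; 0 + 5.495/60 = 0.0915833
  hemisphere S, so the sign is −
  Longitude: split at 3 digits → 179° and 16.995′; 179 + 16.995/60 = 179.2832500
  E → positive
Point 4:
  Lat: degrees = first 2 digits = 63, minutes = 44.2622; 63 + 44.2622/60 = 63.7377033
  hemisphere S, so the sign is −
  λ: split at 3 digits → 128° and 22.439′; 128 + 22.439/60 = 128.3739833
  hemisphere W, so the sign is −
Point 5:
  Latitude: degrees = first 2 digits = 11, minutes = 41.529; 11 + 41.529/60 = 11.6921500
  N ⇒ keep positive
  Lon: split at 3 digits → 176° and 21.56299′; 176 + 21.56299/60 = 176.3593832
  W → negative

1. -71.077607, 86.449133
2. -82.175486, 6.230100
3. -0.091583, 179.283250
4. -63.737703, -128.373983
5. 11.692150, -176.359383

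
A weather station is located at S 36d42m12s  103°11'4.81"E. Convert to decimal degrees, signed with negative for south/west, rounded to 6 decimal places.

Latitude: 36 + 42/60 + 12/3600 = 36.7033333
hemisphere S, so the sign is −
λ: 11′ + 4.81″ = 11.08017′; 103 + 11.08017/60 = 103.1846694
E ⇒ keep positive

-36.703333, 103.184669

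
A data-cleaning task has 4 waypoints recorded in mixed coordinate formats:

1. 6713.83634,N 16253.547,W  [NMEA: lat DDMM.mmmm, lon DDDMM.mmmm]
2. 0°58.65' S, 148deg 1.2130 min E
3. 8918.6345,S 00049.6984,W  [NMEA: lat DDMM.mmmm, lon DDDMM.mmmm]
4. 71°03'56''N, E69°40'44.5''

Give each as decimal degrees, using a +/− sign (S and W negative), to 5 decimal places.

1. 67.23061, -162.89245
2. -0.97750, 148.02022
3. -89.31058, -0.82831
4. 71.06556, 69.67903

Point 1:
  Lat: degrees = first 2 digits = 67, minutes = 13.83634; 67 + 13.83634/60 = 67.230606
  N → positive
  Lon: split at 3 digits → 162° and 53.547′; 162 + 53.547/60 = 162.892450
  hemisphere W, so the sign is −
Point 2:
  Lat: 0 + 58.65/60 = 0.977500
  S → negative
  Lon: 148 + 1.213/60 = 148.020217
  E → positive
Point 3:
  φ: degrees = first 2 digits = 89, minutes = 18.6345; 89 + 18.6345/60 = 89.310575
  S → negative
  Longitude: split at 3 digits → 000° and 49.6984′; 0 + 49.6984/60 = 0.828307
  hemisphere W, so the sign is −
Point 4:
  φ: 3′ + 56″ = 3.93333′; 71 + 3.93333/60 = 71.065556
  N ⇒ keep positive
  Longitude: 69 + 40/60 + 44.5/3600 = 69.679028
  E → positive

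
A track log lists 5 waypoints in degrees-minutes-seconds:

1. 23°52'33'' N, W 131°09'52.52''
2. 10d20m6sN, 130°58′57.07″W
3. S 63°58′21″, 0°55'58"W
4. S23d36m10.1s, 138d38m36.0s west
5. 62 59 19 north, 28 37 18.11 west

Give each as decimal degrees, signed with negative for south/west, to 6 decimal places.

1. 23.875833, -131.164589
2. 10.335000, -130.982519
3. -63.972500, -0.932778
4. -23.602806, -138.643333
5. 62.988611, -28.621697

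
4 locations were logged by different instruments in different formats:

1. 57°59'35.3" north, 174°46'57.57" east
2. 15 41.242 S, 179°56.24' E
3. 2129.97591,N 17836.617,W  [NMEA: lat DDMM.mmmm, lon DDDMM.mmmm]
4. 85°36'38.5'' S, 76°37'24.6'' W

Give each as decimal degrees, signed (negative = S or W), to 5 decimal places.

Point 1:
  Lat: 59′ + 35.3″ = 59.58833′; 57 + 59.58833/60 = 57.993139
  N → positive
  Lon: 46′ + 57.57″ = 46.95950′; 174 + 46.95950/60 = 174.782658
  E → positive
Point 2:
  Latitude: 15 + 41.242/60 = 15.687367
  S → negative
  λ: 179 + 56.24/60 = 179.937333
  E ⇒ keep positive
Point 3:
  Lat: degrees = first 2 digits = 21, minutes = 29.97591; 21 + 29.97591/60 = 21.499599
  N ⇒ keep positive
  λ: degrees = first 3 digits = 178, minutes = 36.617; 178 + 36.617/60 = 178.610283
  W ⇒ negate
Point 4:
  Latitude: 85° + 36/60 + 38.5/3600 = 85 + 0.600000 + 0.010694 = 85.610694
  S ⇒ negate
  Longitude: 37′ + 24.6″ = 37.41000′; 76 + 37.41000/60 = 76.623500
  W → negative

1. 57.99314, 174.78266
2. -15.68737, 179.93733
3. 21.49960, -178.61028
4. -85.61069, -76.62350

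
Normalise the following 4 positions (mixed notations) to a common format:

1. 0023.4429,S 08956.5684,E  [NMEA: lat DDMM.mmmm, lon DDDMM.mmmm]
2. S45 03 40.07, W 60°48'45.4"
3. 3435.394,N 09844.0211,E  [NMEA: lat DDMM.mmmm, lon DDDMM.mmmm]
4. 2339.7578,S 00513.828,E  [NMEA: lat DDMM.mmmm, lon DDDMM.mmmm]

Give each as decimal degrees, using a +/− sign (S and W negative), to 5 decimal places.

1. -0.39072, 89.94281
2. -45.06113, -60.81261
3. 34.58990, 98.73369
4. -23.66263, 5.23047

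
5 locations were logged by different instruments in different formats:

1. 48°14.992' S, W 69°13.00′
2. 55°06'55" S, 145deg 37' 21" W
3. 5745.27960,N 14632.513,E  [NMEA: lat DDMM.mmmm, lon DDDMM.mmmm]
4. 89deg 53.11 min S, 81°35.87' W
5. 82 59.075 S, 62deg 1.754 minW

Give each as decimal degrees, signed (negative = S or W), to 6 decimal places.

Point 1:
  Latitude: 14.992′ = 0.249867°; total 48.2498667
  hemisphere S, so the sign is −
  Lon: 13′ = 0.216667°; total 69.2166667
  hemisphere W, so the sign is −
Point 2:
  Lat: 6′ + 55″ = 6.91667′; 55 + 6.91667/60 = 55.1152778
  S → negative
  Lon: 145° + 37/60 + 21/3600 = 145 + 0.616667 + 0.005833 = 145.6225000
  hemisphere W, so the sign is −
Point 3:
  Latitude: split at 2 digits → 57° and 45.2796′; 57 + 45.2796/60 = 57.7546600
  N → positive
  Longitude: degrees = first 3 digits = 146, minutes = 32.513; 146 + 32.513/60 = 146.5418833
  E → positive
Point 4:
  Latitude: 53.11′ = 0.885167°; total 89.8851667
  S → negative
  Longitude: 81 + 35.87/60 = 81.5978333
  W → negative
Point 5:
  φ: 82 + 59.075/60 = 82.9845833
  S → negative
  Longitude: 62 + 1.754/60 = 62.0292333
  W ⇒ negate

1. -48.249867, -69.216667
2. -55.115278, -145.622500
3. 57.754660, 146.541883
4. -89.885167, -81.597833
5. -82.984583, -62.029233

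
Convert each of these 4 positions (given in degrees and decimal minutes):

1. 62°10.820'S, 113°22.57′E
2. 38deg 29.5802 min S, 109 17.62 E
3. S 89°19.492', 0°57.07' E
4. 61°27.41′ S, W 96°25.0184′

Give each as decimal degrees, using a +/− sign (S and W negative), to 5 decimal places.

Point 1:
  Lat: 62 + 10.82/60 = 62.180333
  hemisphere S, so the sign is −
  λ: 113 + 22.57/60 = 113.376167
  E → positive
Point 2:
  Lat: 38 + 29.5802/60 = 38.493003
  hemisphere S, so the sign is −
  Longitude: 109 + 17.62/60 = 109.293667
  E → positive
Point 3:
  Latitude: 89 + 19.492/60 = 89.324867
  S ⇒ negate
  Longitude: 57.07′ = 0.951167°; total 0.951167
  E ⇒ keep positive
Point 4:
  Latitude: 27.41′ = 0.456833°; total 61.456833
  S ⇒ negate
  λ: 96 + 25.0184/60 = 96.416973
  W ⇒ negate

1. -62.18033, 113.37617
2. -38.49300, 109.29367
3. -89.32487, 0.95117
4. -61.45683, -96.41697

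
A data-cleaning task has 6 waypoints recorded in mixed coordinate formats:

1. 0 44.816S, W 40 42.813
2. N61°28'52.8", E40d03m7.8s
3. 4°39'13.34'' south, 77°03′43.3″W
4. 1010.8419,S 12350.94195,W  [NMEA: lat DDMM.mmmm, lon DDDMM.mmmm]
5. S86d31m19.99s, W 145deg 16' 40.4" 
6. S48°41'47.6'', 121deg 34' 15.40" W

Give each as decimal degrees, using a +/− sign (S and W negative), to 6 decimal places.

1. -0.746933, -40.713550
2. 61.481333, 40.052167
3. -4.653706, -77.062028
4. -10.180698, -123.849033
5. -86.522219, -145.277889
6. -48.696556, -121.570944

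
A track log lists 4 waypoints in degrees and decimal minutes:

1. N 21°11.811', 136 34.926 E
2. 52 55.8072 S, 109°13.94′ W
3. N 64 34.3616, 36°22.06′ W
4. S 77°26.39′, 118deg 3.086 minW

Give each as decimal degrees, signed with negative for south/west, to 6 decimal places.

Point 1:
  φ: 11.811′ = 0.196850°; total 21.1968500
  N ⇒ keep positive
  Lon: 34.926′ = 0.582100°; total 136.5821000
  E → positive
Point 2:
  φ: 52 + 55.8072/60 = 52.9301200
  S ⇒ negate
  Lon: 13.94′ = 0.232333°; total 109.2323333
  W → negative
Point 3:
  Latitude: 34.3616′ = 0.572693°; total 64.5726933
  N → positive
  Longitude: 22.06′ = 0.367667°; total 36.3676667
  W ⇒ negate
Point 4:
  Lat: 26.39′ = 0.439833°; total 77.4398333
  S → negative
  Lon: 118 + 3.086/60 = 118.0514333
  W → negative

1. 21.196850, 136.582100
2. -52.930120, -109.232333
3. 64.572693, -36.367667
4. -77.439833, -118.051433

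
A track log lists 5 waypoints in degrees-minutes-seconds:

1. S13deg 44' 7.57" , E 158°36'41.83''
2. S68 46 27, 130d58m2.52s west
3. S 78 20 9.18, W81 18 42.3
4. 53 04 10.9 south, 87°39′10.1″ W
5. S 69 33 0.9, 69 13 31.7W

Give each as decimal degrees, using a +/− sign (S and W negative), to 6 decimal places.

1. -13.735436, 158.611619
2. -68.774167, -130.967367
3. -78.335883, -81.311750
4. -53.069694, -87.652806
5. -69.550250, -69.225472

Point 1:
  Latitude: 44′ + 7.57″ = 44.12617′; 13 + 44.12617/60 = 13.7354361
  S → negative
  Longitude: 158° + 36/60 + 41.83/3600 = 158 + 0.600000 + 0.011619 = 158.6116194
  E → positive
Point 2:
  Lat: 68° + 46/60 + 27/3600 = 68 + 0.766667 + 0.007500 = 68.7741667
  S → negative
  λ: 130° + 58/60 + 2.52/3600 = 130 + 0.966667 + 0.000700 = 130.9673667
  W → negative
Point 3:
  Lat: 78 + 20/60 + 9.18/3600 = 78.3358833
  S → negative
  Longitude: 18′ + 42.3″ = 18.70500′; 81 + 18.70500/60 = 81.3117500
  W ⇒ negate
Point 4:
  Latitude: 53 + 4/60 + 10.9/3600 = 53.0696944
  hemisphere S, so the sign is −
  Longitude: 87 + 39/60 + 10.1/3600 = 87.6528056
  W → negative
Point 5:
  Lat: 69° + 33/60 + 0.9/3600 = 69 + 0.550000 + 0.000250 = 69.5502500
  S → negative
  Longitude: 69° + 13/60 + 31.7/3600 = 69 + 0.216667 + 0.008806 = 69.2254722
  W ⇒ negate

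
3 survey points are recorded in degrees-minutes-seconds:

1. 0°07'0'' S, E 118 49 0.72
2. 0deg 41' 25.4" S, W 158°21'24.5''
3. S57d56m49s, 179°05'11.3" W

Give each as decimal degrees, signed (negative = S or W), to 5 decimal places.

Point 1:
  φ: 0 + 7/60 + 0/3600 = 0.116667
  hemisphere S, so the sign is −
  Longitude: 118° + 49/60 + 0.72/3600 = 118 + 0.816667 + 0.000200 = 118.816867
  E ⇒ keep positive
Point 2:
  φ: 41′ + 25.4″ = 41.42333′; 0 + 41.42333/60 = 0.690389
  S → negative
  Lon: 21′ + 24.5″ = 21.40833′; 158 + 21.40833/60 = 158.356806
  W → negative
Point 3:
  Latitude: 57 + 56/60 + 49/3600 = 57.946944
  hemisphere S, so the sign is −
  λ: 179 + 5/60 + 11.3/3600 = 179.086472
  hemisphere W, so the sign is −

1. -0.11667, 118.81687
2. -0.69039, -158.35681
3. -57.94694, -179.08647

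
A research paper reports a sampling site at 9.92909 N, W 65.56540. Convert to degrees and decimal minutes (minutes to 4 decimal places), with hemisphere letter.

9° 55.7454′ N, 65° 33.9240′ W

Lat: minutes = (9.929090 − 9) × 60 = 55.745400
Longitude: minutes = (65.565400 − 65) × 60 = 33.924000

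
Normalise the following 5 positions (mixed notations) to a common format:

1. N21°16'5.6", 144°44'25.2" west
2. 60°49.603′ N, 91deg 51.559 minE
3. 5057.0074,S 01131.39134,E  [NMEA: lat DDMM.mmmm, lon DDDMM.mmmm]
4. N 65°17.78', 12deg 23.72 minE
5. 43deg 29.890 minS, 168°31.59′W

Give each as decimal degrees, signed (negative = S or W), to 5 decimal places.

1. 21.26822, -144.74033
2. 60.82672, 91.85932
3. -50.95012, 11.52319
4. 65.29633, 12.39533
5. -43.49817, -168.52650

Point 1:
  Lat: 21° + 16/60 + 5.6/3600 = 21 + 0.266667 + 0.001556 = 21.268222
  N ⇒ keep positive
  λ: 144 + 44/60 + 25.2/3600 = 144.740333
  W → negative
Point 2:
  Latitude: 49.603′ = 0.826717°; total 60.826717
  N → positive
  Lon: 91 + 51.559/60 = 91.859317
  E → positive
Point 3:
  Latitude: split at 2 digits → 50° and 57.0074′; 50 + 57.0074/60 = 50.950123
  S → negative
  Lon: degrees = first 3 digits = 11, minutes = 31.39134; 11 + 31.39134/60 = 11.523189
  E ⇒ keep positive
Point 4:
  Lat: 65 + 17.78/60 = 65.296333
  N → positive
  Longitude: 23.72′ = 0.395333°; total 12.395333
  E ⇒ keep positive
Point 5:
  Latitude: 29.89′ = 0.498167°; total 43.498167
  S ⇒ negate
  λ: 31.59′ = 0.526500°; total 168.526500
  W ⇒ negate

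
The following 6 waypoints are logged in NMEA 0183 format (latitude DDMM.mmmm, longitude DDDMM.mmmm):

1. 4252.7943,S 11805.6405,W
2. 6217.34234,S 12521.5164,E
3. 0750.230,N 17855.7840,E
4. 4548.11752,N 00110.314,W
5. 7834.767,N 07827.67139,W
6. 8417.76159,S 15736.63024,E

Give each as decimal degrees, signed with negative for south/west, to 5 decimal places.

Point 1:
  φ: degrees = first 2 digits = 42, minutes = 52.7943; 42 + 52.7943/60 = 42.879905
  S ⇒ negate
  Lon: degrees = first 3 digits = 118, minutes = 5.6405; 118 + 5.6405/60 = 118.094008
  W ⇒ negate
Point 2:
  Lat: degrees = first 2 digits = 62, minutes = 17.34234; 62 + 17.34234/60 = 62.289039
  S → negative
  Longitude: degrees = first 3 digits = 125, minutes = 21.5164; 125 + 21.5164/60 = 125.358607
  E ⇒ keep positive
Point 3:
  Lat: degrees = first 2 digits = 7, minutes = 50.23; 7 + 50.23/60 = 7.837167
  N → positive
  Lon: degrees = first 3 digits = 178, minutes = 55.784; 178 + 55.784/60 = 178.929733
  E → positive
Point 4:
  Lat: split at 2 digits → 45° and 48.11752′; 45 + 48.11752/60 = 45.801959
  N → positive
  λ: split at 3 digits → 001° and 10.314′; 1 + 10.314/60 = 1.171900
  W → negative
Point 5:
  φ: split at 2 digits → 78° and 34.767′; 78 + 34.767/60 = 78.579450
  N ⇒ keep positive
  Lon: degrees = first 3 digits = 78, minutes = 27.67139; 78 + 27.67139/60 = 78.461190
  hemisphere W, so the sign is −
Point 6:
  φ: split at 2 digits → 84° and 17.76159′; 84 + 17.76159/60 = 84.296027
  S → negative
  Longitude: degrees = first 3 digits = 157, minutes = 36.63024; 157 + 36.63024/60 = 157.610504
  E ⇒ keep positive

1. -42.87991, -118.09401
2. -62.28904, 125.35861
3. 7.83717, 178.92973
4. 45.80196, -1.17190
5. 78.57945, -78.46119
6. -84.29603, 157.61050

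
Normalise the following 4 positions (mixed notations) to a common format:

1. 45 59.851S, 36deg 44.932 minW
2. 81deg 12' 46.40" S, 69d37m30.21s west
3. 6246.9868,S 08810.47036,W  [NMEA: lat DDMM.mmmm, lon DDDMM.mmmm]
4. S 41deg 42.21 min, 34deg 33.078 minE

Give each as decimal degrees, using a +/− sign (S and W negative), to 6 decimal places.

Point 1:
  φ: 59.851′ = 0.997517°; total 45.9975167
  S ⇒ negate
  Longitude: 44.932′ = 0.748867°; total 36.7488667
  hemisphere W, so the sign is −
Point 2:
  φ: 81° + 12/60 + 46.4/3600 = 81 + 0.200000 + 0.012889 = 81.2128889
  hemisphere S, so the sign is −
  λ: 69° + 37/60 + 30.21/3600 = 69 + 0.616667 + 0.008392 = 69.6250583
  hemisphere W, so the sign is −
Point 3:
  φ: split at 2 digits → 62° and 46.9868′; 62 + 46.9868/60 = 62.7831133
  S ⇒ negate
  Lon: split at 3 digits → 088° and 10.47036′; 88 + 10.47036/60 = 88.1745060
  W → negative
Point 4:
  Latitude: 41 + 42.21/60 = 41.7035000
  S ⇒ negate
  λ: 33.078′ = 0.551300°; total 34.5513000
  E → positive

1. -45.997517, -36.748867
2. -81.212889, -69.625058
3. -62.783113, -88.174506
4. -41.703500, 34.551300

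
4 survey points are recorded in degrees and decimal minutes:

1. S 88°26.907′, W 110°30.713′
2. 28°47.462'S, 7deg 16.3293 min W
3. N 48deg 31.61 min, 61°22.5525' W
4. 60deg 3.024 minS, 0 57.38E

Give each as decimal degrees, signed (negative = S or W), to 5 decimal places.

1. -88.44845, -110.51188
2. -28.79103, -7.27216
3. 48.52683, -61.37588
4. -60.05040, 0.95633

Point 1:
  Latitude: 88 + 26.907/60 = 88.448450
  hemisphere S, so the sign is −
  λ: 110 + 30.713/60 = 110.511883
  W → negative
Point 2:
  Lat: 47.462′ = 0.791033°; total 28.791033
  S → negative
  Lon: 16.3293′ = 0.272155°; total 7.272155
  W ⇒ negate
Point 3:
  Latitude: 48 + 31.61/60 = 48.526833
  N ⇒ keep positive
  Lon: 22.5525′ = 0.375875°; total 61.375875
  W ⇒ negate
Point 4:
  Lat: 3.024′ = 0.050400°; total 60.050400
  S ⇒ negate
  λ: 0 + 57.38/60 = 0.956333
  E → positive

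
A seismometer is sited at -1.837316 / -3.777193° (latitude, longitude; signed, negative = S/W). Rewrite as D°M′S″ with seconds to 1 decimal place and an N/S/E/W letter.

Latitude is negative → S; |value| = 1.837316
φ: whole degrees 1; 50.23896′ → 50′ and 14.338″
Longitude is negative → W; |value| = 3.777193
Lon: 0.777193° → 46.63158′; 0.63158 × 60 = 37.895″

1°50′14.3″ S, 3°46′37.9″ W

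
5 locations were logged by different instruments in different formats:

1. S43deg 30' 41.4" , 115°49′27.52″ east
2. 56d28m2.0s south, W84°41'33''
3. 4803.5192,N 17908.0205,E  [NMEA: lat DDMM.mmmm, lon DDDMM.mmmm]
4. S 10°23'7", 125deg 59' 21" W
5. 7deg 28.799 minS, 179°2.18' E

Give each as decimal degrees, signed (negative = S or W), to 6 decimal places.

Point 1:
  φ: 43° + 30/60 + 41.4/3600 = 43 + 0.500000 + 0.011500 = 43.5115000
  S → negative
  λ: 49′ + 27.52″ = 49.45867′; 115 + 49.45867/60 = 115.8243111
  E ⇒ keep positive
Point 2:
  Lat: 56 + 28/60 + 2/3600 = 56.4672222
  S → negative
  Longitude: 84 + 41/60 + 33/3600 = 84.6925000
  W ⇒ negate
Point 3:
  φ: split at 2 digits → 48° and 3.5192′; 48 + 3.5192/60 = 48.0586533
  N → positive
  Lon: split at 3 digits → 179° and 8.0205′; 179 + 8.0205/60 = 179.1336750
  E → positive
Point 4:
  Latitude: 23′ + 7″ = 23.11667′; 10 + 23.11667/60 = 10.3852778
  S → negative
  λ: 59′ + 21″ = 59.35000′; 125 + 59.35000/60 = 125.9891667
  hemisphere W, so the sign is −
Point 5:
  φ: 7 + 28.799/60 = 7.4799833
  S → negative
  λ: 2.18′ = 0.036333°; total 179.0363333
  E → positive

1. -43.511500, 115.824311
2. -56.467222, -84.692500
3. 48.058653, 179.133675
4. -10.385278, -125.989167
5. -7.479983, 179.036333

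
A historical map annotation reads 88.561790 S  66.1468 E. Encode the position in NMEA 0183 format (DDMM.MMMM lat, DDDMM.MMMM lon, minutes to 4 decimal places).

8833.7074,S / 06608.8080,E

Lat: minutes = (88.561790 − 88) × 60 = 33.707400
Longitude: minutes = (66.146800 − 66) × 60 = 8.808000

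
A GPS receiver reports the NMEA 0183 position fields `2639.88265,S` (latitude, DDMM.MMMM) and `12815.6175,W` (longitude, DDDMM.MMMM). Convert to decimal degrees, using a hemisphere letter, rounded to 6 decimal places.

Latitude: split at 2 digits → 26° and 39.88265′; 26 + 39.88265/60 = 26.6647108
λ: split at 3 digits → 128° and 15.6175′; 128 + 15.6175/60 = 128.2602917

26.664711° S, 128.260292° W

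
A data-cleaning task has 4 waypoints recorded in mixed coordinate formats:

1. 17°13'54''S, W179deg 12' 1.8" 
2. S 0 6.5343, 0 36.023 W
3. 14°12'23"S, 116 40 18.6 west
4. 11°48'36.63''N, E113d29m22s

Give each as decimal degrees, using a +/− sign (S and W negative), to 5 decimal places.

1. -17.23167, -179.20050
2. -0.10891, -0.60038
3. -14.20639, -116.67183
4. 11.81018, 113.48944

Point 1:
  Latitude: 13′ + 54″ = 13.90000′; 17 + 13.90000/60 = 17.231667
  S ⇒ negate
  Longitude: 12′ + 1.8″ = 12.03000′; 179 + 12.03000/60 = 179.200500
  W ⇒ negate
Point 2:
  φ: 0 + 6.5343/60 = 0.108905
  S → negative
  Longitude: 0 + 36.023/60 = 0.600383
  hemisphere W, so the sign is −
Point 3:
  Lat: 14° + 12/60 + 23/3600 = 14 + 0.200000 + 0.006389 = 14.206389
  hemisphere S, so the sign is −
  λ: 116 + 40/60 + 18.6/3600 = 116.671833
  W → negative
Point 4:
  Lat: 11 + 48/60 + 36.63/3600 = 11.810175
  N ⇒ keep positive
  Longitude: 113 + 29/60 + 22/3600 = 113.489444
  E → positive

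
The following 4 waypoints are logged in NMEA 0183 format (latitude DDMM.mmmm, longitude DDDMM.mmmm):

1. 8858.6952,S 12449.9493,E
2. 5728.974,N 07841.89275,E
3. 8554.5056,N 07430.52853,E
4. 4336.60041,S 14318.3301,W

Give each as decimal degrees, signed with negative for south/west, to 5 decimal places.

Point 1:
  Lat: degrees = first 2 digits = 88, minutes = 58.6952; 88 + 58.6952/60 = 88.978253
  S ⇒ negate
  λ: degrees = first 3 digits = 124, minutes = 49.9493; 124 + 49.9493/60 = 124.832488
  E → positive
Point 2:
  φ: split at 2 digits → 57° and 28.974′; 57 + 28.974/60 = 57.482900
  N ⇒ keep positive
  λ: split at 3 digits → 078° and 41.89275′; 78 + 41.89275/60 = 78.698213
  E ⇒ keep positive
Point 3:
  Latitude: degrees = first 2 digits = 85, minutes = 54.5056; 85 + 54.5056/60 = 85.908427
  N → positive
  Lon: degrees = first 3 digits = 74, minutes = 30.52853; 74 + 30.52853/60 = 74.508809
  E → positive
Point 4:
  Lat: degrees = first 2 digits = 43, minutes = 36.60041; 43 + 36.60041/60 = 43.610007
  S → negative
  Lon: degrees = first 3 digits = 143, minutes = 18.3301; 143 + 18.3301/60 = 143.305502
  W ⇒ negate

1. -88.97825, 124.83249
2. 57.48290, 78.69821
3. 85.90843, 74.50881
4. -43.61001, -143.30550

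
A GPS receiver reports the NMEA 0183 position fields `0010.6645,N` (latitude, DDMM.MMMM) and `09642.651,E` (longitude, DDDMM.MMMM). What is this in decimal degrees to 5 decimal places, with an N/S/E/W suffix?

Latitude: degrees = first 2 digits = 0, minutes = 10.6645; 0 + 10.6645/60 = 0.177742
λ: split at 3 digits → 096° and 42.651′; 96 + 42.651/60 = 96.710850

0.17774° N, 96.71085° E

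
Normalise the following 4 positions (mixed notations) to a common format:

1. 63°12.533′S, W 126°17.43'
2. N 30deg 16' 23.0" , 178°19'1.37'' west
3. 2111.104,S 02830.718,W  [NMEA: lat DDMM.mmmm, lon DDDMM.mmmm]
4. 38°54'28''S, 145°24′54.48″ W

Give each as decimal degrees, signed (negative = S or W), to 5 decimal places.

Point 1:
  Latitude: 12.533′ = 0.208883°; total 63.208883
  hemisphere S, so the sign is −
  λ: 17.43′ = 0.290500°; total 126.290500
  hemisphere W, so the sign is −
Point 2:
  Lat: 16′ + 23″ = 16.38333′; 30 + 16.38333/60 = 30.273056
  N → positive
  Longitude: 178° + 19/60 + 1.37/3600 = 178 + 0.316667 + 0.000381 = 178.317047
  W → negative
Point 3:
  φ: split at 2 digits → 21° and 11.104′; 21 + 11.104/60 = 21.185067
  hemisphere S, so the sign is −
  Lon: split at 3 digits → 028° and 30.718′; 28 + 30.718/60 = 28.511967
  hemisphere W, so the sign is −
Point 4:
  Latitude: 38° + 54/60 + 28/3600 = 38 + 0.900000 + 0.007778 = 38.907778
  S → negative
  Longitude: 145° + 24/60 + 54.48/3600 = 145 + 0.400000 + 0.015133 = 145.415133
  W ⇒ negate

1. -63.20888, -126.29050
2. 30.27306, -178.31705
3. -21.18507, -28.51197
4. -38.90778, -145.41513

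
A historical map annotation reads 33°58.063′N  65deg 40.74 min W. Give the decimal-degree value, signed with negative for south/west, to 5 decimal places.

φ: 58.063′ = 0.967717°; total 33.967717
N → positive
Lon: 40.74′ = 0.679000°; total 65.679000
hemisphere W, so the sign is −

33.96772, -65.67900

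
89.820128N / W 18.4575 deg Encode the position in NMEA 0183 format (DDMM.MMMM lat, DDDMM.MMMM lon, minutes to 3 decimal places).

8949.208,N / 01827.450,W

Latitude: fractional part 0.820128 → 49.20768 minutes
Longitude: fractional part 0.457500 → 27.45000 minutes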